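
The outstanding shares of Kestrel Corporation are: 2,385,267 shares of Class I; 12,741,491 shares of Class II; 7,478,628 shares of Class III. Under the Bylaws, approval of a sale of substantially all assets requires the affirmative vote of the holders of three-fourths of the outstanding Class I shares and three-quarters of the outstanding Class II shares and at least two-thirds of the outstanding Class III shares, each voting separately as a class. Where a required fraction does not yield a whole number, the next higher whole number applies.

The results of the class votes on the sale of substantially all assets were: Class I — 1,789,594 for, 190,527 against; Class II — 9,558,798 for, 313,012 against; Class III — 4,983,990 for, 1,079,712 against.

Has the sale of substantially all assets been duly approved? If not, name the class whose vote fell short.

Not approved — the Class III shares did not give the required vote.

Class I: 3/4 of 2385267 = 1788950.25, rounded up to 1788951; 1,788,951 required, 1,789,594 in favor — approved.
Class II: 3/4 of 12741491 = 9556118.25, rounded up to 9556119; 9,556,119 required, 9,558,798 in favor — approved.
Class III: 2/3 of 7478628 = 4985752; 4,985,752 required, 4,983,990 in favor — not approved.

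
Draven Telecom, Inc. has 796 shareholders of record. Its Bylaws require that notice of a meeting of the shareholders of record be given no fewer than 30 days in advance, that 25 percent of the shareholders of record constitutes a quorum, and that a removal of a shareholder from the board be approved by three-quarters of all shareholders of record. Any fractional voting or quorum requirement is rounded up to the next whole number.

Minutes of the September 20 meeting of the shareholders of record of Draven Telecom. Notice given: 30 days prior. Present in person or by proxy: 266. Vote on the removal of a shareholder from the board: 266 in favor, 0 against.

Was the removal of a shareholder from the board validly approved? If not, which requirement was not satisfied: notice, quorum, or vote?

Invalid — vote requirement not satisfied.

Notice: 30 days given; 30 required. Satisfied.
Quorum: 25% of 796 = 199; 266 present. Satisfied.
Vote: requires three-fourths of all shareholders of record (796); 3/4 of 796 = 597, so 597 needed; 266 in favor. Not satisfied.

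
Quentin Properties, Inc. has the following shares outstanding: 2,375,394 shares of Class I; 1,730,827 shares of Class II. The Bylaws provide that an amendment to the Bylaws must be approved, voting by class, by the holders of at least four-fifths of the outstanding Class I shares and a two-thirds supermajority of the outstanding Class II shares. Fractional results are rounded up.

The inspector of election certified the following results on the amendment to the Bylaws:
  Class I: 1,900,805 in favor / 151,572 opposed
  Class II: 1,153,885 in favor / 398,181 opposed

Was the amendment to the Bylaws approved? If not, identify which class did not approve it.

Approved — every class gave the required vote.

Class I: 4/5 of 2375394 = 1900315.20, rounded up to 1900316; 1,900,316 required, 1,900,805 in favor — approved.
Class II: 2/3 of 1730827 = 1153884.67, rounded up to 1153885; 1,153,885 required, 1,153,885 in favor — approved.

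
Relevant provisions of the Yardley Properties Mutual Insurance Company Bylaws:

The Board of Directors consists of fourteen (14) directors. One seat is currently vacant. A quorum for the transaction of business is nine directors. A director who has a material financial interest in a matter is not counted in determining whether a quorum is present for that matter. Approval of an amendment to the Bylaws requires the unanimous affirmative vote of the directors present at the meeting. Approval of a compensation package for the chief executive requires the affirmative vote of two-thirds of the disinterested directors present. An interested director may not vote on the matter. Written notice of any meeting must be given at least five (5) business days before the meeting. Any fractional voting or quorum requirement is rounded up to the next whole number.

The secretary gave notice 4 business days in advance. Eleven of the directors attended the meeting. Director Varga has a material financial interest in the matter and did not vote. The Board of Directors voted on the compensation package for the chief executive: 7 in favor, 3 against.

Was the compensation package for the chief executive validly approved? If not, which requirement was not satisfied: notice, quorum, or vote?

Notice: 4 business days given; 5 required (4 < 5). Not satisfied.
Quorum: 11 present, but the 1 interested director does not count, leaving 10. Quorum is 9. Satisfied.
Vote: the compensation package for the chief executive requires two-thirds of the disinterested directors present (11 − 1 = 10). 2/3 of 10 = 6.67, rounded up to 7, so 7 affirmative votes are needed; 7 voted in favor. Satisfied.

Invalid — notice requirement not satisfied.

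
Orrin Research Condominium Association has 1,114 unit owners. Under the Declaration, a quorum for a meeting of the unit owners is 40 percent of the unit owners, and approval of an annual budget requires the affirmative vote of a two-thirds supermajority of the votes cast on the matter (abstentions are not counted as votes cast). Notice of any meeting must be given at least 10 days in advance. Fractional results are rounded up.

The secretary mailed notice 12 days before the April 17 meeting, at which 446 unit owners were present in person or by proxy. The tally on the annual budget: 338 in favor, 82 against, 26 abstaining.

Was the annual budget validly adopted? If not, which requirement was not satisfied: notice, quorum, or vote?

Valid — all requirements satisfied.

Notice: 12 days given; 10 required. Satisfied.
Quorum: 40% of 1,114 = 445.60, rounded up to 446; 446 present. Satisfied.
Vote: requires two-thirds of the votes cast (446 − 26 abstaining = 420); 2/3 of 420 = 280, so 280 needed; 338 in favor. Satisfied.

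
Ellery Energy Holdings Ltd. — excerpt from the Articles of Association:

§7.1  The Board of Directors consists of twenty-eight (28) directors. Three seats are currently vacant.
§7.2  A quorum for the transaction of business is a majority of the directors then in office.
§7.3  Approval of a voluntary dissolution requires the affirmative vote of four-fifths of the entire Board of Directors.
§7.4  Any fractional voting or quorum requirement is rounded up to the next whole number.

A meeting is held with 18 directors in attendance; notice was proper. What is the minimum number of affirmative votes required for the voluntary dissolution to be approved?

The voluntary dissolution requires four-fifths of the entire Board of Directors (28).
4/5 of 28 = 22.40, rounded up to 23.
(Only 18 can vote, so the voluntary dissolution cannot pass at this meeting, but the required vote is still 23.)

23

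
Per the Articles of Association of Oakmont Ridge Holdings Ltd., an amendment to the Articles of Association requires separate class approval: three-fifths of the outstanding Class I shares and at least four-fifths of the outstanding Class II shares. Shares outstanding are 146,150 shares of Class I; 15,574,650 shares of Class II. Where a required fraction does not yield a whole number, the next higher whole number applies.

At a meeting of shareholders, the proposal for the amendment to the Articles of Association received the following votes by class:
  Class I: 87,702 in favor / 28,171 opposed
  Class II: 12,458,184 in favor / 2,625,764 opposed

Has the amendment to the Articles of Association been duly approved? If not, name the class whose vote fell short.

Not approved — the Class II shares did not give the required vote.

Class I: 3/5 of 146150 = 87690; 87,690 required, 87,702 in favor — approved.
Class II: 4/5 of 15574650 = 12459720; 12,459,720 required, 12,458,184 in favor — not approved.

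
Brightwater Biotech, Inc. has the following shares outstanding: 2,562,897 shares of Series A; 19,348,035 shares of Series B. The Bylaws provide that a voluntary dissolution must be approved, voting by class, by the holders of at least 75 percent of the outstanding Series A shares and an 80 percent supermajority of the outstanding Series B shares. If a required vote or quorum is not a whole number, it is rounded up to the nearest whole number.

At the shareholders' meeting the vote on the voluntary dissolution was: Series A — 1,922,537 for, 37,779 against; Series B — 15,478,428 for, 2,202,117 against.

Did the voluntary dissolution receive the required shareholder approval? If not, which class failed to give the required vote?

Series A: 3/4 of 2562897 = 1922172.75, rounded up to 1922173; 1,922,173 required, 1,922,537 in favor — approved.
Series B: 4/5 of 19348035 = 15478428; 15,478,428 required, 15,478,428 in favor — approved.

Approved — every class gave the required vote.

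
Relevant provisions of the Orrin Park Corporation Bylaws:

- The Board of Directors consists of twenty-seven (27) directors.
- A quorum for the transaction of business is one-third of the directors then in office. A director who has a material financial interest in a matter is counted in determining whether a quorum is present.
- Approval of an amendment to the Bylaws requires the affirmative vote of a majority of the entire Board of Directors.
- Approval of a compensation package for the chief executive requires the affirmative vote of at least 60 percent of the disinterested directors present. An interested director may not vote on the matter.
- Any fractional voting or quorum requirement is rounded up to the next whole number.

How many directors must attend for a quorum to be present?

1/3 of 27 = 9.

9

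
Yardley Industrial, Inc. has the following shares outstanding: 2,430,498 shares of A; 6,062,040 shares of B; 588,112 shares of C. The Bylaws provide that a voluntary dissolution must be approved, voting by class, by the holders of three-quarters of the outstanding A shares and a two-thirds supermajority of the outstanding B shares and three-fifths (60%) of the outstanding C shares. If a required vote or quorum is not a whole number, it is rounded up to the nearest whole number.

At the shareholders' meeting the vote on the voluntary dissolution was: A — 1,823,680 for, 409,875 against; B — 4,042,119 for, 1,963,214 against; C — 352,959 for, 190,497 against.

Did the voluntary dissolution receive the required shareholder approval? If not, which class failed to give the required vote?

Approved — every class gave the required vote.

A: 3/4 of 2430498 = 1822873.50, rounded up to 1822874; 1,822,874 required, 1,823,680 in favor — approved.
B: 2/3 of 6062040 = 4041360; 4,041,360 required, 4,042,119 in favor — approved.
C: 3/5 of 588112 = 352867.20, rounded up to 352868; 352,868 required, 352,959 in favor — approved.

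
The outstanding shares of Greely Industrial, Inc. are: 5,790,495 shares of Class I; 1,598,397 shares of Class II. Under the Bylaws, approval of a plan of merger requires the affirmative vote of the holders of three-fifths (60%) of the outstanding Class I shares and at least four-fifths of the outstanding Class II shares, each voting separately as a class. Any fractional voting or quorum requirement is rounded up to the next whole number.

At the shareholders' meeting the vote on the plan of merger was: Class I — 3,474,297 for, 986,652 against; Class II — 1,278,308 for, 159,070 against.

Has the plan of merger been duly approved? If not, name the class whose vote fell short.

Not approved — the Class II shares did not give the required vote.

Class I: 3/5 of 5790495 = 3474297; 3,474,297 required, 3,474,297 in favor — approved.
Class II: 4/5 of 1598397 = 1278717.60, rounded up to 1278718; 1,278,718 required, 1,278,308 in favor — not approved.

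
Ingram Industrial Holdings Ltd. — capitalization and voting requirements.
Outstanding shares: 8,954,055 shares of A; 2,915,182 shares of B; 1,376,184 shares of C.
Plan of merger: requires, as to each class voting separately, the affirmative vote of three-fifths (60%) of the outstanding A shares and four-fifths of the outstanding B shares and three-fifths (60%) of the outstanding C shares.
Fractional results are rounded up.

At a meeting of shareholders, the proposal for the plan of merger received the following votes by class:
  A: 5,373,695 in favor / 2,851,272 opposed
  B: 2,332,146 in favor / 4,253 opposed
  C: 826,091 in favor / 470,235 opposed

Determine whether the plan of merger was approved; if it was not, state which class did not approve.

A: 3/5 of 8954055 = 5372433; 5,372,433 required, 5,373,695 in favor — approved.
B: 4/5 of 2915182 = 2332145.60, rounded up to 2332146; 2,332,146 required, 2,332,146 in favor — approved.
C: 3/5 of 1376184 = 825710.40, rounded up to 825711; 825,711 required, 826,091 in favor — approved.

Approved — every class gave the required vote.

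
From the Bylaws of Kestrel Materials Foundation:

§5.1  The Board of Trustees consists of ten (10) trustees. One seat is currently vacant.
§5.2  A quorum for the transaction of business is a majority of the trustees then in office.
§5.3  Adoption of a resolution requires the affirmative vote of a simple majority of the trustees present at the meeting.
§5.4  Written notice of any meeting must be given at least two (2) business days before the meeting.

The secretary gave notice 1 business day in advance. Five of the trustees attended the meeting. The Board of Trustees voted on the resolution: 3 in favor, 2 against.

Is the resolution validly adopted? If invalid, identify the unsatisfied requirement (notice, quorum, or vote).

Notice: 1 business day given; 2 required (1 < 2). Not satisfied.
Quorum: 5 present; quorum is 5. Satisfied.
Vote: the resolution requires a majority of the trustees present (5). A majority of 5 is 3, so 3 affirmative votes are needed; 3 voted in favor. Satisfied.

Invalid — notice requirement not satisfied.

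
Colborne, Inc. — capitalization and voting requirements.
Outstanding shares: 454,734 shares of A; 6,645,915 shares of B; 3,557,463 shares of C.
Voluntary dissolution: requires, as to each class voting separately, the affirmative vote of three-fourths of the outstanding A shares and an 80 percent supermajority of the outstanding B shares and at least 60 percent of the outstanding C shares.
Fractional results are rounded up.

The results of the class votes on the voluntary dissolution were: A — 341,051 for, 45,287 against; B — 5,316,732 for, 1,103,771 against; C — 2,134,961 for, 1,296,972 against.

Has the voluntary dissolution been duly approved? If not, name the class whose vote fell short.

Approved — every class gave the required vote.

A: 3/4 of 454734 = 341050.50, rounded up to 341051; 341,051 required, 341,051 in favor — approved.
B: 4/5 of 6645915 = 5316732; 5,316,732 required, 5,316,732 in favor — approved.
C: 3/5 of 3557463 = 2134477.80, rounded up to 2134478; 2,134,478 required, 2,134,961 in favor — approved.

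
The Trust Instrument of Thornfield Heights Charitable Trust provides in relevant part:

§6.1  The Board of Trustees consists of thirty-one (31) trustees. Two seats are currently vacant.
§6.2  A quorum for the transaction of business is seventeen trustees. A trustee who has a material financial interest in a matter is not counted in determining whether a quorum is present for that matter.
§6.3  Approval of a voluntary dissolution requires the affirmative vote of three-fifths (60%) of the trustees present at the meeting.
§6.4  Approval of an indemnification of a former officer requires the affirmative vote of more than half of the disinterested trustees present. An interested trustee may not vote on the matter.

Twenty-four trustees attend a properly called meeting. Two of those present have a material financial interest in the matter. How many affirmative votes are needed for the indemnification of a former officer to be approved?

The indemnification of a former officer requires a majority of the disinterested trustees present (24 − 2 = 22).
A majority of 22 is 12.

12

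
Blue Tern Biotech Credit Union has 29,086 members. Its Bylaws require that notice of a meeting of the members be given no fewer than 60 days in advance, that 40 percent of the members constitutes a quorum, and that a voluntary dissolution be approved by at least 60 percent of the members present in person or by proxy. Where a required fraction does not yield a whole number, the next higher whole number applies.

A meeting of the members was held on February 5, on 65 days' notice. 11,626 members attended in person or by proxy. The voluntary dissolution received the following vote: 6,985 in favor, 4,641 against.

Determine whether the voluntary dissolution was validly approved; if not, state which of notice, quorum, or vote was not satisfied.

Notice: 65 days given; 60 required. Satisfied.
Quorum: 40% of 29,086 = 11,634.40, rounded up to 11,635; 11,626 present. Not satisfied.
Vote: requires three-fifths of those present (11,626); 3/5 of 11626 = 6975.60, rounded up to 6976, so 6,976 needed; 6,985 in favor. Satisfied.

Invalid — quorum requirement not satisfied.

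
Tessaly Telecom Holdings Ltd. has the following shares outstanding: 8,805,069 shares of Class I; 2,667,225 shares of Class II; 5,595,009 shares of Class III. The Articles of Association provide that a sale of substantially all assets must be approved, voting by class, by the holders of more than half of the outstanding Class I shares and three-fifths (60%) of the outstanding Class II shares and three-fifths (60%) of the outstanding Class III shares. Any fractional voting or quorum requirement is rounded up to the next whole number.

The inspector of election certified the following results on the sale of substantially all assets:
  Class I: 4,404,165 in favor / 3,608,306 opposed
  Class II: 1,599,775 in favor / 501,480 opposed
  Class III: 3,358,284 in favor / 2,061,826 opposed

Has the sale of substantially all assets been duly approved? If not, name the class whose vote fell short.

Class I: a majority of 8805069 is 4402535; 4,402,535 required, 4,404,165 in favor — approved.
Class II: 3/5 of 2667225 = 1600335; 1,600,335 required, 1,599,775 in favor — not approved.
Class III: 3/5 of 5595009 = 3357005.40, rounded up to 3357006; 3,357,006 required, 3,358,284 in favor — approved.

Not approved — the Class II shares did not give the required vote.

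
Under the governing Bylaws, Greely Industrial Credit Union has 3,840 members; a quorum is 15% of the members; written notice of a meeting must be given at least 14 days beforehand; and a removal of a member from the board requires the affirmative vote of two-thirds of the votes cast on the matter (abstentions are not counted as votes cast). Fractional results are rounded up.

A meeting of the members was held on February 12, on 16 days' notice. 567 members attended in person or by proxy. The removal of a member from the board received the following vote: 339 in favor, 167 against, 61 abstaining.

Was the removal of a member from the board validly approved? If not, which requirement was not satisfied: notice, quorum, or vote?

Invalid — quorum requirement not satisfied.

Notice: 16 days given; 14 required. Satisfied.
Quorum: 15% of 3,840 = 576; 567 present. Not satisfied.
Vote: requires two-thirds of the votes cast (567 − 61 abstaining = 506); 2/3 of 506 = 337.33, rounded up to 338, so 338 needed; 339 in favor. Satisfied.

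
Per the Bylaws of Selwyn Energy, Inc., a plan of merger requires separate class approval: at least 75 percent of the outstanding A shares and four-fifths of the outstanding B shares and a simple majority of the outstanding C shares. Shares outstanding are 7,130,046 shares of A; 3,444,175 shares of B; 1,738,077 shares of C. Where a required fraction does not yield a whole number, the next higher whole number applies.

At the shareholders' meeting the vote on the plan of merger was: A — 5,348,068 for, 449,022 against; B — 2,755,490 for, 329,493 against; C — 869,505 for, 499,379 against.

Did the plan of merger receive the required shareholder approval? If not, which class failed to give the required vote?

A: 3/4 of 7130046 = 5347534.50, rounded up to 5347535; 5,347,535 required, 5,348,068 in favor — approved.
B: 4/5 of 3444175 = 2755340; 2,755,340 required, 2,755,490 in favor — approved.
C: a majority of 1738077 is 869039; 869,039 required, 869,505 in favor — approved.

Approved — every class gave the required vote.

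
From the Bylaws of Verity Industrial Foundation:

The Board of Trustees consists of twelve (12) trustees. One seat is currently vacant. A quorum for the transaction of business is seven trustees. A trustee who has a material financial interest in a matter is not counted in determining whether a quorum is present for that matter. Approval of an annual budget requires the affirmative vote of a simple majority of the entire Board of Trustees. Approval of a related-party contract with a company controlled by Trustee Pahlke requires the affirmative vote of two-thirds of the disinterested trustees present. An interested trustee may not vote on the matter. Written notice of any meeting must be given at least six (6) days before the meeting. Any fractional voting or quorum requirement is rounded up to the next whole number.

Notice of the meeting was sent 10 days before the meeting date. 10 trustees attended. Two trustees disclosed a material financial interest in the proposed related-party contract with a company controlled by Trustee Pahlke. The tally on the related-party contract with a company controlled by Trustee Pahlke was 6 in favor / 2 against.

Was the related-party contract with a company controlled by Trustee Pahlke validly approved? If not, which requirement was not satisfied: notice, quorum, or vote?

Notice: 10 days given; 6 required (10 ≥ 6). Satisfied.
Quorum: 10 present, but the 2 interested trustees do not count, leaving 8. Quorum is 7. Satisfied.
Vote: the related-party contract with a company controlled by Trustee Pahlke requires two-thirds of the disinterested trustees present (10 − 2 = 8). 2/3 of 8 = 5.33, rounded up to 6, so 6 affirmative votes are needed; 6 voted in favor. Satisfied.

Valid — all requirements satisfied.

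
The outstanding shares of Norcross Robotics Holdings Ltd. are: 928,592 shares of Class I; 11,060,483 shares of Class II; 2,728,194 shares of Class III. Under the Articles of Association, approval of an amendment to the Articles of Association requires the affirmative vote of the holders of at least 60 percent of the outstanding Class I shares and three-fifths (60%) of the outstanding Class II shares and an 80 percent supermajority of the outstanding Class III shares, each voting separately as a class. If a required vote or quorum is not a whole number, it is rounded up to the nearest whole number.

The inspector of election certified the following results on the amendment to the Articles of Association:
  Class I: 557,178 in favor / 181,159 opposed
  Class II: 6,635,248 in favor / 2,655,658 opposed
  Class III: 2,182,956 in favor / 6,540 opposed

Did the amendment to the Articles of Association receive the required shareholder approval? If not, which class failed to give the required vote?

Class I: 3/5 of 928592 = 557155.20, rounded up to 557156; 557,156 required, 557,178 in favor — approved.
Class II: 3/5 of 11060483 = 6636289.80, rounded up to 6636290; 6,636,290 required, 6,635,248 in favor — not approved.
Class III: 4/5 of 2728194 = 2182555.20, rounded up to 2182556; 2,182,556 required, 2,182,956 in favor — approved.

Not approved — the Class II shares did not give the required vote.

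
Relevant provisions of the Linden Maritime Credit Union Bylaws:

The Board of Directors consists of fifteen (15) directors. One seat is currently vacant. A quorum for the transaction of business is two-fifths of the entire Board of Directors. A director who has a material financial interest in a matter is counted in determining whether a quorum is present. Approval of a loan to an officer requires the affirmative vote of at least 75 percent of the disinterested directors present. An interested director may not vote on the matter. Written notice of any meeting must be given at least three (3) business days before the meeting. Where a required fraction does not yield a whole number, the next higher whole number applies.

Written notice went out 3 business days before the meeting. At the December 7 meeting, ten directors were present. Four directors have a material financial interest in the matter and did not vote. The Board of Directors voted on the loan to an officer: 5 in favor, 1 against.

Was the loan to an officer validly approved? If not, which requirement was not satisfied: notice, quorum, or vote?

Valid — all requirements satisfied.

Notice: 3 business days given; 3 required (3 ≥ 3). Satisfied.
Quorum: 10 present (interested directors count toward quorum); quorum is 6. Satisfied.
Vote: the loan to an officer requires three-fourths of the disinterested directors present (10 − 4 = 6). 3/4 of 6 = 4.50, rounded up to 5, so 5 affirmative votes are needed; 5 voted in favor. Satisfied.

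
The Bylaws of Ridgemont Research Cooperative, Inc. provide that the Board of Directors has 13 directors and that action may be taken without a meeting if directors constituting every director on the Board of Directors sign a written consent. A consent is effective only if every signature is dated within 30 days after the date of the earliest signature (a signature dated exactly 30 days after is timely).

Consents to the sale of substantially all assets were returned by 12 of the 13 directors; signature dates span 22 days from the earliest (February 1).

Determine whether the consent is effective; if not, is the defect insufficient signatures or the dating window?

Signatures required: the unanimous vote of 13 — unanimous means all 13, so 13 needed; 12 signed. Insufficient.
Dating window: the latest signature is 22 days after the earliest; the limit is 30 days. Within the window.

Not effective — insufficient signatures.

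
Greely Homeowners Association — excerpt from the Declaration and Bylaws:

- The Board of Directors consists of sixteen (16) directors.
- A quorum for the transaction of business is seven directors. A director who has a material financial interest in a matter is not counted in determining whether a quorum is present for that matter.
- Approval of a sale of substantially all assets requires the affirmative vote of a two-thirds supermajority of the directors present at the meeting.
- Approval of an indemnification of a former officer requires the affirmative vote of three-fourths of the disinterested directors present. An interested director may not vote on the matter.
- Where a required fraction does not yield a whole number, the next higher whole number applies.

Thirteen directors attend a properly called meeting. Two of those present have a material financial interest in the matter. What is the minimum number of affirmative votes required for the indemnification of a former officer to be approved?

9

The indemnification of a former officer requires three-fourths of the disinterested directors present (13 − 2 = 11).
3/4 of 11 = 8.25, rounded up to 9.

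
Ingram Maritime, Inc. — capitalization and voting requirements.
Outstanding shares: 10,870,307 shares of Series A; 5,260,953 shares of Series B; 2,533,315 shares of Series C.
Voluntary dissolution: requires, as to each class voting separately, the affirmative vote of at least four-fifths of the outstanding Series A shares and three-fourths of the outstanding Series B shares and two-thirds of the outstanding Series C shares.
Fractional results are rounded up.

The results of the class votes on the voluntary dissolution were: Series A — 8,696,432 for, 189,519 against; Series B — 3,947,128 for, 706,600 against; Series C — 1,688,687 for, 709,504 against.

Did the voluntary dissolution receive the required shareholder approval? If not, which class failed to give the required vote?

Series A: 4/5 of 10870307 = 8696245.60, rounded up to 8696246; 8,696,246 required, 8,696,432 in favor — approved.
Series B: 3/4 of 5260953 = 3945714.75, rounded up to 3945715; 3,945,715 required, 3,947,128 in favor — approved.
Series C: 2/3 of 2533315 = 1688876.67, rounded up to 1688877; 1,688,877 required, 1,688,687 in favor — not approved.

Not approved — the Series C shares did not give the required vote.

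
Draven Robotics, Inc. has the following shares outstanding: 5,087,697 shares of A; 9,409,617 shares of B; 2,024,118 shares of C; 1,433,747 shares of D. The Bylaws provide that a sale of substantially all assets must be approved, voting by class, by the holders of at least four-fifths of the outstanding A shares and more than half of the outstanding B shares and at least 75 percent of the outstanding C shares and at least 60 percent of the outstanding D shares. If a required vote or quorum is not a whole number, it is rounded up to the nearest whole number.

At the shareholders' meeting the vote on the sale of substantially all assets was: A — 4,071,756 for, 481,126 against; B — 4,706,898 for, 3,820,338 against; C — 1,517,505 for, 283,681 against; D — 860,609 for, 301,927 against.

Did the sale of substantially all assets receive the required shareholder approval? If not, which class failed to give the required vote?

A: 4/5 of 5087697 = 4070157.60, rounded up to 4070158; 4,070,158 required, 4,071,756 in favor — approved.
B: a majority of 9409617 is 4704809; 4,704,809 required, 4,706,898 in favor — approved.
C: 3/4 of 2024118 = 1518088.50, rounded up to 1518089; 1,518,089 required, 1,517,505 in favor — not approved.
D: 3/5 of 1433747 = 860248.20, rounded up to 860249; 860,249 required, 860,609 in favor — approved.

Not approved — the C shares did not give the required vote.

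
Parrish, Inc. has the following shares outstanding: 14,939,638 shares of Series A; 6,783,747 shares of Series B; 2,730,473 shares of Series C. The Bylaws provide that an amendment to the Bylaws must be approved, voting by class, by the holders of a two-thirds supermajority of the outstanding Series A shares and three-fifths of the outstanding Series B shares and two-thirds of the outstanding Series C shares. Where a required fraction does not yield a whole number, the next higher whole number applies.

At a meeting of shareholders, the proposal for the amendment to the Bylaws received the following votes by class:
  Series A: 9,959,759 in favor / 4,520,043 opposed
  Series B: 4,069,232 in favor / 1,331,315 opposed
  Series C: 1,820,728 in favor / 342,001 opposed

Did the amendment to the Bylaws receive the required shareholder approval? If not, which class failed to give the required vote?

Series A: 2/3 of 14939638 = 9959758.67, rounded up to 9959759; 9,959,759 required, 9,959,759 in favor — approved.
Series B: 3/5 of 6783747 = 4070248.20, rounded up to 4070249; 4,070,249 required, 4,069,232 in favor — not approved.
Series C: 2/3 of 2730473 = 1820315.33, rounded up to 1820316; 1,820,316 required, 1,820,728 in favor — approved.

Not approved — the Series B shares did not give the required vote.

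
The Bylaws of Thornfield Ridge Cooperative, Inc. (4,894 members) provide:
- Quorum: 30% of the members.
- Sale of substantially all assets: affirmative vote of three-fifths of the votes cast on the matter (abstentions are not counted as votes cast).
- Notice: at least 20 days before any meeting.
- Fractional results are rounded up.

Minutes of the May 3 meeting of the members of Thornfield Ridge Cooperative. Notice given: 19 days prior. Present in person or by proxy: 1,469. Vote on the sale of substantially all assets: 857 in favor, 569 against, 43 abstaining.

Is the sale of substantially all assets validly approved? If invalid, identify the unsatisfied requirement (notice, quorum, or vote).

Invalid — notice requirement not satisfied.

Notice: 19 days given; 20 required. Not satisfied.
Quorum: 30% of 4,894 = 1,468.20, rounded up to 1,469; 1,469 present. Satisfied.
Vote: requires three-fifths of the votes cast (1,469 − 43 abstaining = 1,426); 3/5 of 1426 = 855.60, rounded up to 856, so 856 needed; 857 in favor. Satisfied.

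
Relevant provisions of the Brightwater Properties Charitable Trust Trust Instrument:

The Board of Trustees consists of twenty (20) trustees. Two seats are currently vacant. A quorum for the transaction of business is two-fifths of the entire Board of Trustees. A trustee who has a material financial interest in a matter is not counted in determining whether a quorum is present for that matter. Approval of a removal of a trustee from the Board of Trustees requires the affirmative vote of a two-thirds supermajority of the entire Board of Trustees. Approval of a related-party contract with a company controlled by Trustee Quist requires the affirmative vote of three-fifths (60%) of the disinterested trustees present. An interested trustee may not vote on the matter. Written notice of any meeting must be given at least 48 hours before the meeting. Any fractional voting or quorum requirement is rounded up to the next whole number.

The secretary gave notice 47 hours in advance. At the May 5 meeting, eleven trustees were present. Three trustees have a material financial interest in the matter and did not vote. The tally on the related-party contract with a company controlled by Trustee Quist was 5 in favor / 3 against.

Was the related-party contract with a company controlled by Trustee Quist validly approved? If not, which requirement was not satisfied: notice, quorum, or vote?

Notice: 47 hours given; 48 required (47 < 48). Not satisfied.
Quorum: 11 present, but the 3 interested trustees do not count, leaving 8. Quorum is 8. Satisfied.
Vote: the related-party contract with a company controlled by Trustee Quist requires three-fifths of the disinterested trustees present (11 − 3 = 8). 3/5 of 8 = 4.80, rounded up to 5, so 5 affirmative votes are needed; 5 voted in favor. Satisfied.

Invalid — notice requirement not satisfied.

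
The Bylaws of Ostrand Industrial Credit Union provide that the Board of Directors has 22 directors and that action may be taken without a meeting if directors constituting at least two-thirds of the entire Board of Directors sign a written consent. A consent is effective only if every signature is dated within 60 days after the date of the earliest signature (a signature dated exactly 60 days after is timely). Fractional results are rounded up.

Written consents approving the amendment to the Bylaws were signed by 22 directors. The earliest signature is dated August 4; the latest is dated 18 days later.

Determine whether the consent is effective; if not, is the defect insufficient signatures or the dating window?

Effective — both the signature and dating-window requirements are satisfied.

Signatures required: at least two-thirds of 22 — 2/3 of 22 = 14.67, rounded up to 15, so 15 needed; 22 signed. Sufficient.
Dating window: the latest signature is 18 days after the earliest; the limit is 60 days. Within the window.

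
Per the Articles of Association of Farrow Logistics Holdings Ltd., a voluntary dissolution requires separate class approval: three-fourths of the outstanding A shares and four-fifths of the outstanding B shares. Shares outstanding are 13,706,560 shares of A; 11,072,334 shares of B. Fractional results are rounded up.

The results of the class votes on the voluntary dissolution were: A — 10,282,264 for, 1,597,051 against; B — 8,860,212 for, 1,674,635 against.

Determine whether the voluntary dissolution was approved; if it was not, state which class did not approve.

Approved — every class gave the required vote.

A: 3/4 of 13706560 = 10279920; 10,279,920 required, 10,282,264 in favor — approved.
B: 4/5 of 11072334 = 8857867.20, rounded up to 8857868; 8,857,868 required, 8,860,212 in favor — approved.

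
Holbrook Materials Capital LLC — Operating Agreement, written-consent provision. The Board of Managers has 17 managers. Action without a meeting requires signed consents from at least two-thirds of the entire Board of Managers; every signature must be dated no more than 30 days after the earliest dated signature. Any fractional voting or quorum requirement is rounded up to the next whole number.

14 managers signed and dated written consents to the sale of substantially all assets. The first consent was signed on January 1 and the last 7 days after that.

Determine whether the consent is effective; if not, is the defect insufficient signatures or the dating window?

Signatures required: at least two-thirds of 17 — 2/3 of 17 = 11.33, rounded up to 12, so 12 needed; 14 signed. Sufficient.
Dating window: the latest signature is 7 days after the earliest; the limit is 30 days. Within the window.

Effective — both the signature and dating-window requirements are satisfied.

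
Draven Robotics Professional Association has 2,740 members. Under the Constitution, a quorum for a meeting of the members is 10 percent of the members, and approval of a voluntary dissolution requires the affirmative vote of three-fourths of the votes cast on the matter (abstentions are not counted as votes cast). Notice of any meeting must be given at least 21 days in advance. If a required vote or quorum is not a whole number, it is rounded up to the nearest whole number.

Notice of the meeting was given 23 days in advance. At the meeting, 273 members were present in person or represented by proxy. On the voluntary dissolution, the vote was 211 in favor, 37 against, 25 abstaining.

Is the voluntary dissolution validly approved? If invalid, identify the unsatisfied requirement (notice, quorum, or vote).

Invalid — quorum requirement not satisfied.

Notice: 23 days given; 21 required. Satisfied.
Quorum: 10% of 2,740 = 274; 273 present. Not satisfied.
Vote: requires three-fourths of the votes cast (273 − 25 abstaining = 248); 3/4 of 248 = 186, so 186 needed; 211 in favor. Satisfied.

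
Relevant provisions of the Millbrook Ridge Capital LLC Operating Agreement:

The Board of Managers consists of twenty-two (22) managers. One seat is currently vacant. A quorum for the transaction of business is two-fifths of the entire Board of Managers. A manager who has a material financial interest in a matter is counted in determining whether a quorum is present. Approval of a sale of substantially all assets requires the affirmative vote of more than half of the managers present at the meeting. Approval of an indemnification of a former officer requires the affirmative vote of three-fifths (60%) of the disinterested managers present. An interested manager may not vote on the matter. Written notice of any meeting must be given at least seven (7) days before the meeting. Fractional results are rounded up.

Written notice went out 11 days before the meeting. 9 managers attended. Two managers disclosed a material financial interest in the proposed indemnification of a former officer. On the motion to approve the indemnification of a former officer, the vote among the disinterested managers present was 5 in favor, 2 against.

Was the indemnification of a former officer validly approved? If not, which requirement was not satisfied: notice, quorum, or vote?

Valid — all requirements satisfied.

Notice: 11 days given; 7 required (11 ≥ 7). Satisfied.
Quorum: 9 present (interested managers count toward quorum); quorum is 9. Satisfied.
Vote: the indemnification of a former officer requires three-fifths of the disinterested managers present (9 − 2 = 7). 3/5 of 7 = 4.20, rounded up to 5, so 5 affirmative votes are needed; 5 voted in favor. Satisfied.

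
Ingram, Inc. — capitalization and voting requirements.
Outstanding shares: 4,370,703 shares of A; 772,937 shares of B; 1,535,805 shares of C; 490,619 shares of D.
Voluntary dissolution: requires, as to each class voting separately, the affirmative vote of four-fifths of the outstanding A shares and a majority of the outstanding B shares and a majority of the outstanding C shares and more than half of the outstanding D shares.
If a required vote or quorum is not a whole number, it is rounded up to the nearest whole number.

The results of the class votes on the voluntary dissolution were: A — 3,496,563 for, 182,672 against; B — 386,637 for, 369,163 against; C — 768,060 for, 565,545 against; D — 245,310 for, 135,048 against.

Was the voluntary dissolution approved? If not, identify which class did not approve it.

A: 4/5 of 4370703 = 3496562.40, rounded up to 3496563; 3,496,563 required, 3,496,563 in favor — approved.
B: a majority of 772937 is 386469; 386,469 required, 386,637 in favor — approved.
C: a majority of 1535805 is 767903; 767,903 required, 768,060 in favor — approved.
D: a majority of 490619 is 245310; 245,310 required, 245,310 in favor — approved.

Approved — every class gave the required vote.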